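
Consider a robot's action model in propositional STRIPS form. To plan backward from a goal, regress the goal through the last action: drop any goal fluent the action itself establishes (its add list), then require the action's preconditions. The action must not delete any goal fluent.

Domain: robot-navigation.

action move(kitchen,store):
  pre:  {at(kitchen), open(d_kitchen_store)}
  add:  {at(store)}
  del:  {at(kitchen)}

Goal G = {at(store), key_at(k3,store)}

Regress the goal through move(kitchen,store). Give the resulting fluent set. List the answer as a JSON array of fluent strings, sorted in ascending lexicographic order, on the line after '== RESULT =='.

Compute (G \ add) ∪ pre:
  G ∩ del = {}  (empty — regression defined)
  G \ add = {at(store), key_at(k3,store)} \ {at(store)} = {key_at(k3,store)}
  ∪ pre   = {key_at(k3,store)} ∪ {at(kitchen), open(d_kitchen_store)}
          = {at(kitchen), key_at(k3,store), open(d_kitchen_store)}

== RESULT ==
["at(kitchen)", "key_at(k3,store)", "open(d_kitchen_store)"]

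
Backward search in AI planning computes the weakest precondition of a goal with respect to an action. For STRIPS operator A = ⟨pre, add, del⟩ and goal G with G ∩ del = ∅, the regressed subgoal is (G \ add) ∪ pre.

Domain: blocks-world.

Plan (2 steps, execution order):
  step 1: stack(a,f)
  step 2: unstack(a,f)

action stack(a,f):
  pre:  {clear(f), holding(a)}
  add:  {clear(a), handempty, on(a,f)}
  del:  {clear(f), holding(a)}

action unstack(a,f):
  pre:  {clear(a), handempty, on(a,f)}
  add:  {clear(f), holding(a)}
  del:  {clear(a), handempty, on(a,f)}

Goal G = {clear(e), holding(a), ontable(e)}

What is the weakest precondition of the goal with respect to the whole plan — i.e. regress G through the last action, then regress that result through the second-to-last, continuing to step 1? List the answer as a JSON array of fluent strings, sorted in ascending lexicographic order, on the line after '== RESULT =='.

Regress step by step:
  through step 2 (unstack(a,f)): drop {holding(a)}, keep {clear(e), ontable(e)}, require {clear(a), handempty, on(a,f)}
    → {clear(a), clear(e), handempty, on(a,f), ontable(e)}
  through step 1 (stack(a,f)): drop {clear(a), handempty, on(a,f)}, keep {clear(e), ontable(e)}, require {clear(f), holding(a)}
    → {clear(e), clear(f), holding(a), ontable(e)}

== RESULT ==
["clear(e)", "clear(f)", "holding(a)", "ontable(e)"]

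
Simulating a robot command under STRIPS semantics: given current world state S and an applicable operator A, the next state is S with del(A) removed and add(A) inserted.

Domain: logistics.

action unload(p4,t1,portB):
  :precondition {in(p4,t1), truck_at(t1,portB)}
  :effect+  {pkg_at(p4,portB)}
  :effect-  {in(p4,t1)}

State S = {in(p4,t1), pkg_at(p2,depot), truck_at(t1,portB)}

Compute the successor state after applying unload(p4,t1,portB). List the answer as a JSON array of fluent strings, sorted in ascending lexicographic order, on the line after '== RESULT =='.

Progress:
  pre ⊆ S: {in(p4,t1), truck_at(t1,portB)} ⊆ S  — applicable
  S \ del = {pkg_at(p2,depot), truck_at(t1,portB)}
  ∪ add   = {pkg_at(p2,depot), pkg_at(p4,portB), truck_at(t1,portB)}

== RESULT ==
["pkg_at(p2,depot)", "pkg_at(p4,portB)", "truck_at(t1,portB)"]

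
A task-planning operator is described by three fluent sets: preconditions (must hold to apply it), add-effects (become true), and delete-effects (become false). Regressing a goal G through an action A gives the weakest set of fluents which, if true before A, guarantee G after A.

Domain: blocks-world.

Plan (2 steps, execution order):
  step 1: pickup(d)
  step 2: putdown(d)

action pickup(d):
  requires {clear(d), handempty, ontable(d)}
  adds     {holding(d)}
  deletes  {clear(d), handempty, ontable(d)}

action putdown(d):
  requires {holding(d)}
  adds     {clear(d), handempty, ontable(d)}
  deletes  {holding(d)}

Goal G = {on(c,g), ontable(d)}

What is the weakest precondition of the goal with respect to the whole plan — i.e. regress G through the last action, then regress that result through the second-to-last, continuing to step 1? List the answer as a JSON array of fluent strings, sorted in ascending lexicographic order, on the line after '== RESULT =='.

Work backward from the goal:
  through step 2 (putdown(d)): drop {ontable(d)}, keep {on(c,g)}, require {holding(d)}
    → {holding(d), on(c,g)}
  through step 1 (pickup(d)): drop {holding(d)}, keep {on(c,g)}, require {clear(d), handempty, ontable(d)}
    → {clear(d), handempty, on(c,g), ontable(d)}

== RESULT ==
["clear(d)", "handempty", "on(c,g)", "ontable(d)"]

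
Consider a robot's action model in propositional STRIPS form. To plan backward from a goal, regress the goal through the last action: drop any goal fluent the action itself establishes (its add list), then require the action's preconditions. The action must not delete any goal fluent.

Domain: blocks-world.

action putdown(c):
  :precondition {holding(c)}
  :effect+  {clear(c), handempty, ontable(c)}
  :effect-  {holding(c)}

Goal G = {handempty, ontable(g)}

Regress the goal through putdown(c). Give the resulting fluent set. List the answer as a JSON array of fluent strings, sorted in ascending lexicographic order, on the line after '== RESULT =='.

Compute (G \ add) ∪ pre:
  G ∩ del = {}  (empty — regression defined)
  G \ add = {handempty, ontable(g)} \ {clear(c), handempty, ontable(c)} = {ontable(g)}
  ∪ pre   = {ontable(g)} ∪ {holding(c)}
          = {holding(c), ontable(g)}

== RESULT ==
["holding(c)", "ontable(g)"]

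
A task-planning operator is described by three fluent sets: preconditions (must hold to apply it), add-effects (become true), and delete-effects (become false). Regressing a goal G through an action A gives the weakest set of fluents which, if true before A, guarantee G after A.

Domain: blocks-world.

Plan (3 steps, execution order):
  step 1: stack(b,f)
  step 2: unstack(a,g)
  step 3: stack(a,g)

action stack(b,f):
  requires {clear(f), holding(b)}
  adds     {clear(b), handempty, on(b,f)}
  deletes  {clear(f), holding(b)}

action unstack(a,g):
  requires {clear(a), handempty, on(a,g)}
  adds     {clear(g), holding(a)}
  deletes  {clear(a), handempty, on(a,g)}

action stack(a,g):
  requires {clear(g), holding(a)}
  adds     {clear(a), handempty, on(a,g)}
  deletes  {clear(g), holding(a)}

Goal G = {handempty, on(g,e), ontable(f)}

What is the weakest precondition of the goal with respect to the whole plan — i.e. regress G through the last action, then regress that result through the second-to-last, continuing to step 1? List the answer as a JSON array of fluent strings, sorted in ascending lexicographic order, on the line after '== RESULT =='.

Regress step by step:
  through step 3 (stack(a,g)): drop {handempty}, keep {on(g,e), ontable(f)}, require {clear(g), holding(a)}
    → {clear(g), holding(a), on(g,e), ontable(f)}
  through step 2 (unstack(a,g)): drop {clear(g), holding(a)}, keep {on(g,e), ontable(f)}, require {clear(a), handempty, on(a,g)}
    → {clear(a), handempty, on(a,g), on(g,e), ontable(f)}
  through step 1 (stack(b,f)): drop {handempty}, keep {clear(a), on(a,g), on(g,e), ontable(f)}, require {clear(f), holding(b)}
    → {clear(a), clear(f), holding(b), on(a,g), on(g,e), ontable(f)}

== RESULT ==
["clear(a)", "clear(f)", "holding(b)", "on(a,g)", "on(g,e)", "ontable(f)"]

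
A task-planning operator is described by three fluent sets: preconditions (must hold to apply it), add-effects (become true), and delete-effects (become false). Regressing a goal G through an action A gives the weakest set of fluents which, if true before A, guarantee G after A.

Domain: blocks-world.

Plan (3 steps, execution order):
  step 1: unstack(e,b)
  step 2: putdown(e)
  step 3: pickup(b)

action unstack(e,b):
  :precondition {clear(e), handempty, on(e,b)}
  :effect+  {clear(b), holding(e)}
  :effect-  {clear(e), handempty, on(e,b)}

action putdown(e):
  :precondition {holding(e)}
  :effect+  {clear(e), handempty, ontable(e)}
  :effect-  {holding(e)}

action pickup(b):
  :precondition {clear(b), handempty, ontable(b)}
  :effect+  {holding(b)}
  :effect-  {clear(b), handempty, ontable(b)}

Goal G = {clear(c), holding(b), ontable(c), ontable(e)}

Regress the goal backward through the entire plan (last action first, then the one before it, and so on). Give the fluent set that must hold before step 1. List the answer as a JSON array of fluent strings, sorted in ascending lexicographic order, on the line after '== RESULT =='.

Work backward from the goal:
  through step 3 (pickup(b)): drop {holding(b)}, keep {clear(c), ontable(c), ontable(e)}, require {clear(b), handempty, ontable(b)}
    → {clear(b), clear(c), handempty, ontable(b), ontable(c), ontable(e)}
  through step 2 (putdown(e)): drop {handempty, ontable(e)}, keep {clear(b), clear(c), ontable(b), ontable(c)}, require {holding(e)}
    → {clear(b), clear(c), holding(e), ontable(b), ontable(c)}
  through step 1 (unstack(e,b)): drop {clear(b), holding(e)}, keep {clear(c), ontable(b), ontable(c)}, require {clear(e), handempty, on(e,b)}
    → {clear(c), clear(e), handempty, on(e,b), ontable(b), ontable(c)}

== RESULT ==
["clear(c)", "clear(e)", "handempty", "on(e,b)", "ontable(b)", "ontable(c)"]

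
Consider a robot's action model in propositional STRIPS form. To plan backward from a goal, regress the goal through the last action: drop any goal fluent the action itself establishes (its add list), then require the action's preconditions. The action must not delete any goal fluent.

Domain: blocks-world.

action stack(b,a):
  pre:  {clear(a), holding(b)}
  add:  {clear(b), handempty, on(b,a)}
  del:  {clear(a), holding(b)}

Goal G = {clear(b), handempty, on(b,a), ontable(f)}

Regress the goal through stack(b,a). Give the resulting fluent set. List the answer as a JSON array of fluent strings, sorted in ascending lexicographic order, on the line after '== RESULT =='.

Compute (G \ add) ∪ pre:
  G ∩ del = {}  (empty — regression defined)
  G \ add = {clear(b), handempty, on(b,a), ontable(f)} \ {clear(b), handempty, on(b,a)} = {ontable(f)}
  ∪ pre   = {ontable(f)} ∪ {clear(a), holding(b)}
          = {clear(a), holding(b), ontable(f)}

== RESULT ==
["clear(a)", "holding(b)", "ontable(f)"]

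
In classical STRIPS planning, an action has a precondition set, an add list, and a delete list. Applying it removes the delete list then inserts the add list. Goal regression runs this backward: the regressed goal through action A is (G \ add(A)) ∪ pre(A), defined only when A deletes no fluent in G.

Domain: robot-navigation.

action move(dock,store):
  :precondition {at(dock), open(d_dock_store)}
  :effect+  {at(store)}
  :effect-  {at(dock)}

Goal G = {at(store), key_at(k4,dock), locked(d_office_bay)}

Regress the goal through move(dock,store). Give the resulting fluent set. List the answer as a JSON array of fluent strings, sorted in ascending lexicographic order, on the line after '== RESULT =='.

Regress:
  G ∩ del = {}  (empty — regression defined)
  G \ add = {at(store), key_at(k4,dock), locked(d_office_bay)} \ {at(store)} = {key_at(k4,dock), locked(d_office_bay)}
  ∪ pre   = {key_at(k4,dock), locked(d_office_bay)} ∪ {at(dock), open(d_dock_store)}
          = {at(dock), key_at(k4,dock), locked(d_office_bay), open(d_dock_store)}

== RESULT ==
["at(dock)", "key_at(k4,dock)", "locked(d_office_bay)", "open(d_dock_store)"]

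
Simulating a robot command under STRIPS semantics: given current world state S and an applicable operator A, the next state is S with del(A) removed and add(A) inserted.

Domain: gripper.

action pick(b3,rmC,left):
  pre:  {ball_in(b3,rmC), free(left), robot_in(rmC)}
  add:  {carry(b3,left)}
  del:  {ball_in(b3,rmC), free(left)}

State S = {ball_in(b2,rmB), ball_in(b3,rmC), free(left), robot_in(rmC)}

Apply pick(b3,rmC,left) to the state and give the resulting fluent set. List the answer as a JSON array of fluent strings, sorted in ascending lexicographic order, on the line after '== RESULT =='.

Compute (S \ del) ∪ add:
  pre ⊆ S: {ball_in(b3,rmC), free(left), robot_in(rmC)} ⊆ S  — applicable
  S \ del = {ball_in(b2,rmB), robot_in(rmC)}
  ∪ add   = {ball_in(b2,rmB), carry(b3,left), robot_in(rmC)}

== RESULT ==
["ball_in(b2,rmB)", "carry(b3,left)", "robot_in(rmC)"]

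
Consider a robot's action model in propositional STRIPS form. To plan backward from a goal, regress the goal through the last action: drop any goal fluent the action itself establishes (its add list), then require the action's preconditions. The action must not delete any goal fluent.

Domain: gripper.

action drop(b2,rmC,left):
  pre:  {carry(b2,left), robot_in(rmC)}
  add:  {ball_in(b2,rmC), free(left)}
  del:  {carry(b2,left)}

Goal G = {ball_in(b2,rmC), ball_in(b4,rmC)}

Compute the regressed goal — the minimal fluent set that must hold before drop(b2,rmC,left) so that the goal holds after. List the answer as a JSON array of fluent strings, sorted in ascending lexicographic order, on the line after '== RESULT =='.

Regress:
  G ∩ del = {}  (empty — regression defined)
  G \ add = {ball_in(b2,rmC), ball_in(b4,rmC)} \ {ball_in(b2,rmC), free(left)} = {ball_in(b4,rmC)}
  ∪ pre   = {ball_in(b4,rmC)} ∪ {carry(b2,left), robot_in(rmC)}
          = {ball_in(b4,rmC), carry(b2,left), robot_in(rmC)}

== RESULT ==
["ball_in(b4,rmC)", "carry(b2,left)", "robot_in(rmC)"]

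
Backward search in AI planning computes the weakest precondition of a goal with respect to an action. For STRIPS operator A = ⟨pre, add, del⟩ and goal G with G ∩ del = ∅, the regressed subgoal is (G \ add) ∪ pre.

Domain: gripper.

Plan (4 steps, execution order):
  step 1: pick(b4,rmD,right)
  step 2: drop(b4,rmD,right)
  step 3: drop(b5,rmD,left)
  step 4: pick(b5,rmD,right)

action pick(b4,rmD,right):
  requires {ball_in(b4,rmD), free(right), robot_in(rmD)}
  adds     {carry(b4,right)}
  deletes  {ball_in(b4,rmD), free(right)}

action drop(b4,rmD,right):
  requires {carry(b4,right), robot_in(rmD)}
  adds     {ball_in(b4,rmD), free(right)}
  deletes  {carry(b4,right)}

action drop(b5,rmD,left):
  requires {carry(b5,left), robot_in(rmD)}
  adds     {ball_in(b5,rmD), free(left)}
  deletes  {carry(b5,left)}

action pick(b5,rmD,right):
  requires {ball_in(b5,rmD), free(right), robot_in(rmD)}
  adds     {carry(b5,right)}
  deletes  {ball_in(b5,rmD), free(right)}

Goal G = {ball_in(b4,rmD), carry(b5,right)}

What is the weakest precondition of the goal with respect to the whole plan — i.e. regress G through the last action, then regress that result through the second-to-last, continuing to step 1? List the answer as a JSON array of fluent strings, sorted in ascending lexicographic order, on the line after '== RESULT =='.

Work backward from the goal:
  through step 4 (pick(b5,rmD,right)): drop {carry(b5,right)}, keep {ball_in(b4,rmD)}, require {ball_in(b5,rmD), free(right), robot_in(rmD)}
    → {ball_in(b4,rmD), ball_in(b5,rmD), free(right), robot_in(rmD)}
  through step 3 (drop(b5,rmD,left)): drop {ball_in(b5,rmD)}, keep {ball_in(b4,rmD), free(right), robot_in(rmD)}, require {carry(b5,left), robot_in(rmD)}
    → {ball_in(b4,rmD), carry(b5,left), free(right), robot_in(rmD)}
  through step 2 (drop(b4,rmD,right)): drop {ball_in(b4,rmD), free(right)}, keep {carry(b5,left), robot_in(rmD)}, require {carry(b4,right), robot_in(rmD)}
    → {carry(b4,right), carry(b5,left), robot_in(rmD)}
  through step 1 (pick(b4,rmD,right)): drop {carry(b4,right)}, keep {carry(b5,left), robot_in(rmD)}, require {ball_in(b4,rmD), free(right), robot_in(rmD)}
    → {ball_in(b4,rmD), carry(b5,left), free(right), robot_in(rmD)}

== RESULT ==
["ball_in(b4,rmD)", "carry(b5,left)", "free(right)", "robot_in(rmD)"]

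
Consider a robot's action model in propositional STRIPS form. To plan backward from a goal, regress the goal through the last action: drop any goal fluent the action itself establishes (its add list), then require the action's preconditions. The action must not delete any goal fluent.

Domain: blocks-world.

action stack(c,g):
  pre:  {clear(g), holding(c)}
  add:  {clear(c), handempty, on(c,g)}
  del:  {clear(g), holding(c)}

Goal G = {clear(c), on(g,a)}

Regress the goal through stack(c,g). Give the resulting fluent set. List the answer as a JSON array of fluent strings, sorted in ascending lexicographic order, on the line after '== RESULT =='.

Compute (G \ add) ∪ pre:
  G ∩ del = {}  (empty — regression defined)
  G \ add = {clear(c), on(g,a)} \ {clear(c), handempty, on(c,g)} = {on(g,a)}
  ∪ pre   = {on(g,a)} ∪ {clear(g), holding(c)}
          = {clear(g), holding(c), on(g,a)}

== RESULT ==
["clear(g)", "holding(c)", "on(g,a)"]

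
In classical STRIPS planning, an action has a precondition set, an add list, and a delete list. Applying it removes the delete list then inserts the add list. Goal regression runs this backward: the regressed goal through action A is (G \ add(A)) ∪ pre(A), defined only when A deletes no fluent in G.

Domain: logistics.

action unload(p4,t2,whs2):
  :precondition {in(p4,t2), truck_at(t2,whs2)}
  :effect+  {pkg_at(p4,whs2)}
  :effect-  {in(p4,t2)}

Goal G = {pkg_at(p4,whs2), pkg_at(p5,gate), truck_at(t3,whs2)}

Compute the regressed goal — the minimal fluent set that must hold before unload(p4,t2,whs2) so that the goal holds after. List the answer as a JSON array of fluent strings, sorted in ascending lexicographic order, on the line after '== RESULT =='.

Compute (G \ add) ∪ pre:
  G ∩ del = {}  (empty — regression defined)
  G \ add = {pkg_at(p4,whs2), pkg_at(p5,gate), truck_at(t3,whs2)} \ {pkg_at(p4,whs2)} = {pkg_at(p5,gate), truck_at(t3,whs2)}
  ∪ pre   = {pkg_at(p5,gate), truck_at(t3,whs2)} ∪ {in(p4,t2), truck_at(t2,whs2)}
          = {in(p4,t2), pkg_at(p5,gate), truck_at(t2,whs2), truck_at(t3,whs2)}

== RESULT ==
["in(p4,t2)", "pkg_at(p5,gate)", "truck_at(t2,whs2)", "truck_at(t3,whs2)"]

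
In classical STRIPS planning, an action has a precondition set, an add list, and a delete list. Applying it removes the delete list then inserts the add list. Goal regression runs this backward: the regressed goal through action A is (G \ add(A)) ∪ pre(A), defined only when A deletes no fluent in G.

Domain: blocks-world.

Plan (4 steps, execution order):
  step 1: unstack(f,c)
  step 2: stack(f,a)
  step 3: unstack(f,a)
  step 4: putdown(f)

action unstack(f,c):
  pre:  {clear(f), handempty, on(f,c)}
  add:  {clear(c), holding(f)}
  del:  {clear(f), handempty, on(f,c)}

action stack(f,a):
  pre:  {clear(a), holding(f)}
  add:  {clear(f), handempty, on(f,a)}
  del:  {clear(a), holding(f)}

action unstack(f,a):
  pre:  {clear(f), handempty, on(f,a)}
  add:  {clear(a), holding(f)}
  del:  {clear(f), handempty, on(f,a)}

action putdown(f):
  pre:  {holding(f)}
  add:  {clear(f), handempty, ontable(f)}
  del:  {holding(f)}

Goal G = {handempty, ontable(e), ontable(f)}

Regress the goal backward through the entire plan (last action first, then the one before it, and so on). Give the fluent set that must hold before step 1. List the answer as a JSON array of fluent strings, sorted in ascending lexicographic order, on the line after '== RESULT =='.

Work backward from the goal:
  through step 4 (putdown(f)): drop {handempty, ontable(f)}, keep {ontable(e)}, require {holding(f)}
    → {holding(f), ontable(e)}
  through step 3 (unstack(f,a)): drop {holding(f)}, keep {ontable(e)}, require {clear(f), handempty, on(f,a)}
    → {clear(f), handempty, on(f,a), ontable(e)}
  through step 2 (stack(f,a)): drop {clear(f), handempty, on(f,a)}, keep {ontable(e)}, require {clear(a), holding(f)}
    → {clear(a), holding(f), ontable(e)}
  through step 1 (unstack(f,c)): drop {holding(f)}, keep {clear(a), ontable(e)}, require {clear(f), handempty, on(f,c)}
    → {clear(a), clear(f), handempty, on(f,c), ontable(e)}

== RESULT ==
["clear(a)", "clear(f)", "handempty", "on(f,c)", "ontable(e)"]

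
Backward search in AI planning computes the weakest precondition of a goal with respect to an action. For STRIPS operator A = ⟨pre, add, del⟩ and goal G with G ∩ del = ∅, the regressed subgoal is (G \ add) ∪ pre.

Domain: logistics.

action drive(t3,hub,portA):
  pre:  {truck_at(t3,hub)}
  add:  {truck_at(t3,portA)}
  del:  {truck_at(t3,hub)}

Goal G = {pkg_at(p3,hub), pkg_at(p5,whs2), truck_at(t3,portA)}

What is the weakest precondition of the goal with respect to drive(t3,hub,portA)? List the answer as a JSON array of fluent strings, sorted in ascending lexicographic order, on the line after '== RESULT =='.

Regress:
  G ∩ del = {}  (empty — regression defined)
  G \ add = {pkg_at(p3,hub), pkg_at(p5,whs2), truck_at(t3,portA)} \ {truck_at(t3,portA)} = {pkg_at(p3,hub), pkg_at(p5,whs2)}
  ∪ pre   = {pkg_at(p3,hub), pkg_at(p5,whs2)} ∪ {truck_at(t3,hub)}
          = {pkg_at(p3,hub), pkg_at(p5,whs2), truck_at(t3,hub)}

== RESULT ==
["pkg_at(p3,hub)", "pkg_at(p5,whs2)", "truck_at(t3,hub)"]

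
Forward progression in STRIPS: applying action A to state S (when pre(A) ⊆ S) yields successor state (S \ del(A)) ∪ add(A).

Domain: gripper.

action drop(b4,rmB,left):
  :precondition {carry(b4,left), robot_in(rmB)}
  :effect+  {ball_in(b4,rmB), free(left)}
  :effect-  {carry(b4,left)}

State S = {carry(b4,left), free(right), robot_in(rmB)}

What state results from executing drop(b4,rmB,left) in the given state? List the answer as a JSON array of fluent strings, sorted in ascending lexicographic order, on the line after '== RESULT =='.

Progress:
  pre ⊆ S: {carry(b4,left), robot_in(rmB)} ⊆ S  — applicable
  S \ del = {free(right), robot_in(rmB)}
  ∪ add   = {ball_in(b4,rmB), free(left), free(right), robot_in(rmB)}

== RESULT ==
["ball_in(b4,rmB)", "free(left)", "free(right)", "robot_in(rmB)"]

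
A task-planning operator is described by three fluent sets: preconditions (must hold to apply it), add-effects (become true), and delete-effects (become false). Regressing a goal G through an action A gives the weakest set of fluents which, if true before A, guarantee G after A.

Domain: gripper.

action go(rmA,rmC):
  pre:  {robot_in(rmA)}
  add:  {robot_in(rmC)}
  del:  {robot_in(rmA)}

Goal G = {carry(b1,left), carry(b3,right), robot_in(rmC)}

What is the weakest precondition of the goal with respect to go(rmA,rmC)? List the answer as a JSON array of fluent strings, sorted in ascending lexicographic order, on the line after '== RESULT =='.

Regress:
  G ∩ del = {}  (empty — regression defined)
  G \ add = {carry(b1,left), carry(b3,right), robot_in(rmC)} \ {robot_in(rmC)} = {carry(b1,left), carry(b3,right)}
  ∪ pre   = {carry(b1,left), carry(b3,right)} ∪ {robot_in(rmA)}
          = {carry(b1,left), carry(b3,right), robot_in(rmA)}

== RESULT ==
["carry(b1,left)", "carry(b3,right)", "robot_in(rmA)"]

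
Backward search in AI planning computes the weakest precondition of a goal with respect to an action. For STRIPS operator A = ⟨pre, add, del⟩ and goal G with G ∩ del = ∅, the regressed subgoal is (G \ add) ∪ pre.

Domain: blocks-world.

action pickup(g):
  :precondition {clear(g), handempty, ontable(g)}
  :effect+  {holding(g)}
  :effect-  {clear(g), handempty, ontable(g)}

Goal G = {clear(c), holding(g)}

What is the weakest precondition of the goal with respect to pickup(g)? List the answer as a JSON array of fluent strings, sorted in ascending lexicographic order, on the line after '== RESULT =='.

Regress:
  G ∩ del = {}  (empty — regression defined)
  G \ add = {clear(c), holding(g)} \ {holding(g)} = {clear(c)}
  ∪ pre   = {clear(c)} ∪ {clear(g), handempty, ontable(g)}
          = {clear(c), clear(g), handempty, ontable(g)}

== RESULT ==
["clear(c)", "clear(g)", "handempty", "ontable(g)"]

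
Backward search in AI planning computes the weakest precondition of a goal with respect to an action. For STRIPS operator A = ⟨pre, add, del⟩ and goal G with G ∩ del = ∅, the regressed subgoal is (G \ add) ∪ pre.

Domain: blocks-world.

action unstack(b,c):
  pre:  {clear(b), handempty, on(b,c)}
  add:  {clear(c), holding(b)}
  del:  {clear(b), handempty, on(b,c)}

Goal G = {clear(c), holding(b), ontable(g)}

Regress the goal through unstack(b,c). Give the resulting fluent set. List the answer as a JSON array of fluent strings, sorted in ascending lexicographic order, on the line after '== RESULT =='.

Regress:
  G ∩ del = {}  (empty — regression defined)
  G \ add = {clear(c), holding(b), ontable(g)} \ {clear(c), holding(b)} = {ontable(g)}
  ∪ pre   = {ontable(g)} ∪ {clear(b), handempty, on(b,c)}
          = {clear(b), handempty, on(b,c), ontable(g)}

== RESULT ==
["clear(b)", "handempty", "on(b,c)", "ontable(g)"]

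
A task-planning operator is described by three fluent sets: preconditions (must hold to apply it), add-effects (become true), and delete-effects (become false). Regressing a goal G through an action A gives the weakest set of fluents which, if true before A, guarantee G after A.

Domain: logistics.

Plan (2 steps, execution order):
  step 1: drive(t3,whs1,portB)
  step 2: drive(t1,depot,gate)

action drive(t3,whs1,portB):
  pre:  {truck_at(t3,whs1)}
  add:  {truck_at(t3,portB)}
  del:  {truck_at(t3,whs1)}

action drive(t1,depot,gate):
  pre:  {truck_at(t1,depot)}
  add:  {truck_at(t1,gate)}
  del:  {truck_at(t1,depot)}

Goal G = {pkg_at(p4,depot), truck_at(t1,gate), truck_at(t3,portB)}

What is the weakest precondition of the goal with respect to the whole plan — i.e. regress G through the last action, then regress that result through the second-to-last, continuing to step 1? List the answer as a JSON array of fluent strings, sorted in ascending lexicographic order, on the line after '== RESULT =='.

Regress step by step:
  through step 2 (drive(t1,depot,gate)): drop {truck_at(t1,gate)}, keep {pkg_at(p4,depot), truck_at(t3,portB)}, require {truck_at(t1,depot)}
    → {pkg_at(p4,depot), truck_at(t1,depot), truck_at(t3,portB)}
  through step 1 (drive(t3,whs1,portB)): drop {truck_at(t3,portB)}, keep {pkg_at(p4,depot), truck_at(t1,depot)}, require {truck_at(t3,whs1)}
    → {pkg_at(p4,depot), truck_at(t1,depot), truck_at(t3,whs1)}

== RESULT ==
["pkg_at(p4,depot)", "truck_at(t1,depot)", "truck_at(t3,whs1)"]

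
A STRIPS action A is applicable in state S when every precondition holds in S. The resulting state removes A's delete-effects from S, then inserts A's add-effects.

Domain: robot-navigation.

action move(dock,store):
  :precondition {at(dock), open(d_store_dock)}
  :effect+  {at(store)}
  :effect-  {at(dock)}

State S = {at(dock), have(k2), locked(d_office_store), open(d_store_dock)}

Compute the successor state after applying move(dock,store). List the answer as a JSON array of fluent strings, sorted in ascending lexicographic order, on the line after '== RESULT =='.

Progress:
  pre ⊆ S: {at(dock), open(d_store_dock)} ⊆ S  — applicable
  S \ del = {have(k2), locked(d_office_store), open(d_store_dock)}
  ∪ add   = {at(store), have(k2), locked(d_office_store), open(d_store_dock)}

== RESULT ==
["at(store)", "have(k2)", "locked(d_office_store)", "open(d_store_dock)"]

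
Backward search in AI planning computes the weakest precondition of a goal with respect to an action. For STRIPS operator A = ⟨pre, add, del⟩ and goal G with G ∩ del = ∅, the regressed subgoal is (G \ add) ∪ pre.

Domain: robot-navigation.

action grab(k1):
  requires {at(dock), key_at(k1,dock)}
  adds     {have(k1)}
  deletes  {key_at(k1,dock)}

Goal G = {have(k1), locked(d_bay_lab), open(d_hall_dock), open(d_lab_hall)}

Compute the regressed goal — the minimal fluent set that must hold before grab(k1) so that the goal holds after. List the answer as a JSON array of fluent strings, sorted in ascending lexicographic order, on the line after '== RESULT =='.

Regress:
  G ∩ del = {}  (empty — regression defined)
  G \ add = {have(k1), locked(d_bay_lab), open(d_hall_dock), open(d_lab_hall)} \ {have(k1)} = {locked(d_bay_lab), open(d_hall_dock), open(d_lab_hall)}
  ∪ pre   = {locked(d_bay_lab), open(d_hall_dock), open(d_lab_hall)} ∪ {at(dock), key_at(k1,dock)}
          = {at(dock), key_at(k1,dock), locked(d_bay_lab), open(d_hall_dock), open(d_lab_hall)}

== RESULT ==
["at(dock)", "key_at(k1,dock)", "locked(d_bay_lab)", "open(d_hall_dock)", "open(d_lab_hall)"]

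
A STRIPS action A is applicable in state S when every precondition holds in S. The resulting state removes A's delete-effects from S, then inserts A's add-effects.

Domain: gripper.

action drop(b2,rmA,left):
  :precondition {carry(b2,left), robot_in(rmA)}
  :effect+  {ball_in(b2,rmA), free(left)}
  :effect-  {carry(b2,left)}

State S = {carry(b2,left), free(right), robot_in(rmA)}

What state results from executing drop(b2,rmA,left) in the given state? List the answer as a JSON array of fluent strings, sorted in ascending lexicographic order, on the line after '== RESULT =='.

Progress:
  pre ⊆ S: {carry(b2,left), robot_in(rmA)} ⊆ S  — applicable
  S \ del = {free(right), robot_in(rmA)}
  ∪ add   = {ball_in(b2,rmA), free(left), free(right), robot_in(rmA)}

== RESULT ==
["ball_in(b2,rmA)", "free(left)", "free(right)", "robot_in(rmA)"]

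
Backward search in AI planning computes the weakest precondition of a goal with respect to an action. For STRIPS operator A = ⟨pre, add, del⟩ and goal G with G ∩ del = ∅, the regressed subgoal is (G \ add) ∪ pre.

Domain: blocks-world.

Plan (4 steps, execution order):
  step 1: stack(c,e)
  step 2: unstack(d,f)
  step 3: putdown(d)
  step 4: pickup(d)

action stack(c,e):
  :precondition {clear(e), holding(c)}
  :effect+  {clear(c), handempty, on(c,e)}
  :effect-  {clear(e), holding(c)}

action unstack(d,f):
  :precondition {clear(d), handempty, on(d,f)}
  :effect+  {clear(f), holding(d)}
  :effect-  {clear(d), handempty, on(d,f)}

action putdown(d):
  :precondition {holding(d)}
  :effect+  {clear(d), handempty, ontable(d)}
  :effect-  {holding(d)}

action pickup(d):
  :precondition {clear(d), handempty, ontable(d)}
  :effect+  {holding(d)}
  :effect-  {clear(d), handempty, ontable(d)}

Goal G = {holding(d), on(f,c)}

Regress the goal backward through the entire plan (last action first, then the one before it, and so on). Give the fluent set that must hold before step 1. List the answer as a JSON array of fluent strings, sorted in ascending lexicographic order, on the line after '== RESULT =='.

Work backward from the goal:
  through step 4 (pickup(d)): drop {holding(d)}, keep {on(f,c)}, require {clear(d), handempty, ontable(d)}
    → {clear(d), handempty, on(f,c), ontable(d)}
  through step 3 (putdown(d)): drop {clear(d), handempty, ontable(d)}, keep {on(f,c)}, require {holding(d)}
    → {holding(d), on(f,c)}
  through step 2 (unstack(d,f)): drop {holding(d)}, keep {on(f,c)}, require {clear(d), handempty, on(d,f)}
    → {clear(d), handempty, on(d,f), on(f,c)}
  through step 1 (stack(c,e)): drop {handempty}, keep {clear(d), on(d,f), on(f,c)}, require {clear(e), holding(c)}
    → {clear(d), clear(e), holding(c), on(d,f), on(f,c)}

== RESULT ==
["clear(d)", "clear(e)", "holding(c)", "on(d,f)", "on(f,c)"]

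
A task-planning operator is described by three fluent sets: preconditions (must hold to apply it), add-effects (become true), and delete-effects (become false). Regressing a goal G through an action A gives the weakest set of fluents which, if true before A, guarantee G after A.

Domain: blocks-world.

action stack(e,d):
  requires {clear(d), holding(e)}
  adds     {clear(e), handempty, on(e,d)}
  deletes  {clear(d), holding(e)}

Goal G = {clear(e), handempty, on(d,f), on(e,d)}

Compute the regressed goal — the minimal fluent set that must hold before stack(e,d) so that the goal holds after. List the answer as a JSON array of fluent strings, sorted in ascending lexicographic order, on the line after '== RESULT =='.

Compute (G \ add) ∪ pre:
  G ∩ del = {}  (empty — regression defined)
  G \ add = {clear(e), handempty, on(d,f), on(e,d)} \ {clear(e), handempty, on(e,d)} = {on(d,f)}
  ∪ pre   = {on(d,f)} ∪ {clear(d), holding(e)}
          = {clear(d), holding(e), on(d,f)}

== RESULT ==
["clear(d)", "holding(e)", "on(d,f)"]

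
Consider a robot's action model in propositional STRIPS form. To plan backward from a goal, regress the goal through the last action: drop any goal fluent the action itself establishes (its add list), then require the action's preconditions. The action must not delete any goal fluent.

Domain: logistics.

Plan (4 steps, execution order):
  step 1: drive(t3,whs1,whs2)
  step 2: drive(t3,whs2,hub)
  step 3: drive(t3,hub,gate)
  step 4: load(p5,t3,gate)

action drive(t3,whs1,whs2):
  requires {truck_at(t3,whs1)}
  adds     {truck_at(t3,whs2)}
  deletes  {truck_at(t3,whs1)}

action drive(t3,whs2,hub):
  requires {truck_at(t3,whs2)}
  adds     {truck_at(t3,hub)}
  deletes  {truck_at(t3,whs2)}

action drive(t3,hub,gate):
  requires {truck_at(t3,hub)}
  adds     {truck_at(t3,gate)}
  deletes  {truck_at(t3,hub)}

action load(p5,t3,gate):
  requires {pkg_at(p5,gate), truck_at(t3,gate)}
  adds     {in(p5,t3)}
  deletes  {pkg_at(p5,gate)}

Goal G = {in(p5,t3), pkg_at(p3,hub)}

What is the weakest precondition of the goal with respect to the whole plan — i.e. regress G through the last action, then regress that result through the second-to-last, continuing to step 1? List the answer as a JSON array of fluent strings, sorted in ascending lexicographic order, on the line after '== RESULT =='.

Regress step by step:
  through step 4 (load(p5,t3,gate)): drop {in(p5,t3)}, keep {pkg_at(p3,hub)}, require {pkg_at(p5,gate), truck_at(t3,gate)}
    → {pkg_at(p3,hub), pkg_at(p5,gate), truck_at(t3,gate)}
  through step 3 (drive(t3,hub,gate)): drop {truck_at(t3,gate)}, keep {pkg_at(p3,hub), pkg_at(p5,gate)}, require {truck_at(t3,hub)}
    → {pkg_at(p3,hub), pkg_at(p5,gate), truck_at(t3,hub)}
  through step 2 (drive(t3,whs2,hub)): drop {truck_at(t3,hub)}, keep {pkg_at(p3,hub), pkg_at(p5,gate)}, require {truck_at(t3,whs2)}
    → {pkg_at(p3,hub), pkg_at(p5,gate), truck_at(t3,whs2)}
  through step 1 (drive(t3,whs1,whs2)): drop {truck_at(t3,whs2)}, keep {pkg_at(p3,hub), pkg_at(p5,gate)}, require {truck_at(t3,whs1)}
    → {pkg_at(p3,hub), pkg_at(p5,gate), truck_at(t3,whs1)}

== RESULT ==
["pkg_at(p3,hub)", "pkg_at(p5,gate)", "truck_at(t3,whs1)"]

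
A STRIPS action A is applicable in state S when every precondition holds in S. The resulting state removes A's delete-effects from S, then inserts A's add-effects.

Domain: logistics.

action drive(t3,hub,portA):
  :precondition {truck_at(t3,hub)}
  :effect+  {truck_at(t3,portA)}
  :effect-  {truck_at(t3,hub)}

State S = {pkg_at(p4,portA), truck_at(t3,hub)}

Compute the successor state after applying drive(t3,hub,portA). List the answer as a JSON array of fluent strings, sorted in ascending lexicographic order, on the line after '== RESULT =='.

Progress:
  pre ⊆ S: {truck_at(t3,hub)} ⊆ S  — applicable
  S \ del = {pkg_at(p4,portA)}
  ∪ add   = {pkg_at(p4,portA), truck_at(t3,portA)}

== RESULT ==
["pkg_at(p4,portA)", "truck_at(t3,portA)"]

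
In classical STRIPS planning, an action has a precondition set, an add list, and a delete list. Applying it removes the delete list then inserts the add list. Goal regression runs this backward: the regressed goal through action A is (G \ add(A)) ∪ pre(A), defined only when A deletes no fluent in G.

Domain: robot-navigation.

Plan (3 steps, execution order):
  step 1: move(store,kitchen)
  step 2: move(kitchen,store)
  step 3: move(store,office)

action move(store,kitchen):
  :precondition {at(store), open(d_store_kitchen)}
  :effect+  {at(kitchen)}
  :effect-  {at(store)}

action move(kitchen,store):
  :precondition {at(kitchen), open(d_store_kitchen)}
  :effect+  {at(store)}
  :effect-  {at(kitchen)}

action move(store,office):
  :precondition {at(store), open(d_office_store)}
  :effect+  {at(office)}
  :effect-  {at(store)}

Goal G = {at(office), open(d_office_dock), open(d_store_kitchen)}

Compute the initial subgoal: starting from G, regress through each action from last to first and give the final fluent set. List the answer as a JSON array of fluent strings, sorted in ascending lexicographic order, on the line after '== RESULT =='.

Work backward from the goal:
  through step 3 (move(store,office)): drop {at(office)}, keep {open(d_office_dock), open(d_store_kitchen)}, require {at(store), open(d_office_store)}
    → {at(store), open(d_office_dock), open(d_office_store), open(d_store_kitchen)}
  through step 2 (move(kitchen,store)): drop {at(store)}, keep {open(d_office_dock), open(d_office_store), open(d_store_kitchen)}, require {at(kitchen), open(d_store_kitchen)}
    → {at(kitchen), open(d_office_dock), open(d_office_store), open(d_store_kitchen)}
  through step 1 (move(store,kitchen)): drop {at(kitchen)}, keep {open(d_office_dock), open(d_office_store), open(d_store_kitchen)}, require {at(store), open(d_store_kitchen)}
    → {at(store), open(d_office_dock), open(d_office_store), open(d_store_kitchen)}

== RESULT ==
["at(store)", "open(d_office_dock)", "open(d_office_store)", "open(d_store_kitchen)"]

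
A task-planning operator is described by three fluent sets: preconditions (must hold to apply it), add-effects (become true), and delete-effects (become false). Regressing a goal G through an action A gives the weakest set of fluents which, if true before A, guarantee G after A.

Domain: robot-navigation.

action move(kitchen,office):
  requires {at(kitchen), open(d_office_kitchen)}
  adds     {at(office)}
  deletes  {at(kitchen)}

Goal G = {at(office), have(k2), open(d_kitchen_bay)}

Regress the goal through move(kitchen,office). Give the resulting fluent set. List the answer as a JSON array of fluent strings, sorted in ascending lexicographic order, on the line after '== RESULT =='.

Compute (G \ add) ∪ pre:
  G ∩ del = {}  (empty — regression defined)
  G \ add = {at(office), have(k2), open(d_kitchen_bay)} \ {at(office)} = {have(k2), open(d_kitchen_bay)}
  ∪ pre   = {have(k2), open(d_kitchen_bay)} ∪ {at(kitchen), open(d_office_kitchen)}
          = {at(kitchen), have(k2), open(d_kitchen_bay), open(d_office_kitchen)}

== RESULT ==
["at(kitchen)", "have(k2)", "open(d_kitchen_bay)", "open(d_office_kitchen)"]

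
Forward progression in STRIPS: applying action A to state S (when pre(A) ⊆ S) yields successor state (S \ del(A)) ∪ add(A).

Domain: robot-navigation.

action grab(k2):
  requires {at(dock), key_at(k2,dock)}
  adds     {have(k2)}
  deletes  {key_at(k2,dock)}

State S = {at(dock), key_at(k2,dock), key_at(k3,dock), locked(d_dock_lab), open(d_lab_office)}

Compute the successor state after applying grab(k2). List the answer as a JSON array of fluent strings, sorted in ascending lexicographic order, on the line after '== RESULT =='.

Compute (S \ del) ∪ add:
  pre ⊆ S: {at(dock), key_at(k2,dock)} ⊆ S  — applicable
  S \ del = {at(dock), key_at(k3,dock), locked(d_dock_lab), open(d_lab_office)}
  ∪ add   = {at(dock), have(k2), key_at(k3,dock), locked(d_dock_lab), open(d_lab_office)}

== RESULT ==
["at(dock)", "have(k2)", "key_at(k3,dock)", "locked(d_dock_lab)", "open(d_lab_office)"]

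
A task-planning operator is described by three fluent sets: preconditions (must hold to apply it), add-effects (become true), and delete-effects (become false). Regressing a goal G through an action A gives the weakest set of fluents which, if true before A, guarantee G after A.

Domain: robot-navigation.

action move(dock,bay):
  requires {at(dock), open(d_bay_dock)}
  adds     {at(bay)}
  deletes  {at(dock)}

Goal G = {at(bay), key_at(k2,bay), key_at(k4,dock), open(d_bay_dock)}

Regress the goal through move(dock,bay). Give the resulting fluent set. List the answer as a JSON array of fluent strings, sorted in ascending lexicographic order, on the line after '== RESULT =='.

Regress:
  G ∩ del = {}  (empty — regression defined)
  G \ add = {at(bay), key_at(k2,bay), key_at(k4,dock), open(d_bay_dock)} \ {at(bay)} = {key_at(k2,bay), key_at(k4,dock), open(d_bay_dock)}
  ∪ pre   = {key_at(k2,bay), key_at(k4,dock), open(d_bay_dock)} ∪ {at(dock), open(d_bay_dock)}
          = {at(dock), key_at(k2,bay), key_at(k4,dock), open(d_bay_dock)}

== RESULT ==
["at(dock)", "key_at(k2,bay)", "key_at(k4,dock)", "open(d_bay_dock)"]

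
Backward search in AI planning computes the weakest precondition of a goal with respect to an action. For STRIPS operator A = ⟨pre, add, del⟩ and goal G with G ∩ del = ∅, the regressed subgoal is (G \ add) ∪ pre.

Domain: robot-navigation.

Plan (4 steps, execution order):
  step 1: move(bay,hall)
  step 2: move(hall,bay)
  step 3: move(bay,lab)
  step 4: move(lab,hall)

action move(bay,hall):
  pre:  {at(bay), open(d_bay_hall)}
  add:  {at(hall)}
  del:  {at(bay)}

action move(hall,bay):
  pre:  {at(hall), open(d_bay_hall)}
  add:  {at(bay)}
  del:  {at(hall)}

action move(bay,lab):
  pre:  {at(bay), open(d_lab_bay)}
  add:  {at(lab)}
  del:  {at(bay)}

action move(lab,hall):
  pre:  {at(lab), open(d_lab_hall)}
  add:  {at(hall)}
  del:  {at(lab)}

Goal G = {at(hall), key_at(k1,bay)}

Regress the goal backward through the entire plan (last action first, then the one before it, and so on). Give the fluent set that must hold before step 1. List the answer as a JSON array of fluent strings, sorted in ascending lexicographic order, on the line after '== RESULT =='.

Work backward from the goal:
  through step 4 (move(lab,hall)): drop {at(hall)}, keep {key_at(k1,bay)}, require {at(lab), open(d_lab_hall)}
    → {at(lab), key_at(k1,bay), open(d_lab_hall)}
  through step 3 (move(bay,lab)): drop {at(lab)}, keep {key_at(k1,bay), open(d_lab_hall)}, require {at(bay), open(d_lab_bay)}
    → {at(bay), key_at(k1,bay), open(d_lab_bay), open(d_lab_hall)}
  through step 2 (move(hall,bay)): drop {at(bay)}, keep {key_at(k1,bay), open(d_lab_bay), open(d_lab_hall)}, require {at(hall), open(d_bay_hall)}
    → {at(hall), key_at(k1,bay), open(d_bay_hall), open(d_lab_bay), open(d_lab_hall)}
  through step 1 (move(bay,hall)): drop {at(hall)}, keep {key_at(k1,bay), open(d_bay_hall), open(d_lab_bay), open(d_lab_hall)}, require {at(bay), open(d_bay_hall)}
    → {at(bay), key_at(k1,bay), open(d_bay_hall), open(d_lab_bay), open(d_lab_hall)}

== RESULT ==
["at(bay)", "key_at(k1,bay)", "open(d_bay_hall)", "open(d_lab_bay)", "open(d_lab_hall)"]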